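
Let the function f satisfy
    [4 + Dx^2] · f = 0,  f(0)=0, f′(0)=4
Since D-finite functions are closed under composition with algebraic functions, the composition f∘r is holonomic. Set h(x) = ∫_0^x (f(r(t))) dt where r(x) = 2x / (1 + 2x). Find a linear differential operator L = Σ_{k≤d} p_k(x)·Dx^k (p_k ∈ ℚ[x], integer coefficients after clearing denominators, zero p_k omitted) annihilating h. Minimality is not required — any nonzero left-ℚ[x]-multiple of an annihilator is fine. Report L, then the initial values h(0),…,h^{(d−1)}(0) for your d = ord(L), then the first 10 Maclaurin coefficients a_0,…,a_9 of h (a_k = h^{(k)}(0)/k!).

f: a_k = 0, 4, 0, -8/3, 0, 8/15, 0, -16/315, 0, 8/2835, …
h₀=f(r): pull back L_f along r ⇒ L₀.
∫: right-multiply L₀ by Dx.
L = 16·Dx + (4 + 24·x + 48·x^2 + 32·x^3)·Dx^2 + (1 + 8·x + 24·x^2 + 32·x^3 + 16·x^4)·Dx^3  (order 3).
h: a_k = 0, 0, 4, -16/3, 8/3, 64/5, -2752/45, 1280/7, -141376/315, 388096/405, …
ICs: h(0) = 0, h′(0) = 0, h′′(0) = 8.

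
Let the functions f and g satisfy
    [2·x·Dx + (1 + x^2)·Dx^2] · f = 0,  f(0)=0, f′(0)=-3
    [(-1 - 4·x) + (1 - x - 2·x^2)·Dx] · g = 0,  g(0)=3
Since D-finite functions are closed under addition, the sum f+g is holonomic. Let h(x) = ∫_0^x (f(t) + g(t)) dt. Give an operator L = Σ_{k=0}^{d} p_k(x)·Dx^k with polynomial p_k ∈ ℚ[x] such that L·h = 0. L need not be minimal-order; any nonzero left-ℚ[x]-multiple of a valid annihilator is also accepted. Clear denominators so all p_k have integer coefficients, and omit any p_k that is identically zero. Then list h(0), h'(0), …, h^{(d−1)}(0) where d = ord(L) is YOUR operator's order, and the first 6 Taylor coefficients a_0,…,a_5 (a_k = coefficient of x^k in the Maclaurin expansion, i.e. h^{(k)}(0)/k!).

L = (6 - 24·x - 162·x^2 - 240·x^3 - 384·x^4 - 48·x^6)·Dx^2 + (-16 - 74·x - 88·x^2 - 226·x^3 - 212·x^4 - 304·x^5 - 12·x^6 - 48·x^7)·Dx^3 + (3 + 4·x + 8·x^2 - 28·x^3 - 27·x^4 - 36·x^5 - 40·x^6 - 4·x^7 - 8·x^8)·Dx^4  (order 4).
h: a_k = 0, 3, 0, 3, 4, 33/5, …
ICs: h(0) = 0, h′(0) = 3, h′′(0) = 0, h′′′(0) = 18.

f: a_k = 0, -3, 0, 1, 0, -3/5, …
g: a_k = 3, 3, 9, 15, 33, 63, …
L₀ := lclm(L_f,L_g); ord L₀ ≤ 2+1.
h=∫h₀ ⇒ L = L₀·Dx.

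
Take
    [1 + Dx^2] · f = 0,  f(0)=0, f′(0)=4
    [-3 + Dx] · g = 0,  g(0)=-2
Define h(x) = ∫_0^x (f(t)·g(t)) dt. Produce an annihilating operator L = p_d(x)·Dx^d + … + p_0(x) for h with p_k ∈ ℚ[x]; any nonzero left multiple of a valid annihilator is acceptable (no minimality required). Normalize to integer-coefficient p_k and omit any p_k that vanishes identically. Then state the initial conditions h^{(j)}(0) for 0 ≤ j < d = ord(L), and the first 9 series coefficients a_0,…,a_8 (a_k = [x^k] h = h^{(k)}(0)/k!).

L = 10·Dx - 6·Dx^2 + Dx^3  (order 3).
h: a_k = 0, 0, -4, -8, -26/3, -32/5, -158/45, -52/35, -307/630, …
ICs: h(0) = 0, h′(0) = 0, h′′(0) = -8.

f: a_k = 0, 4, 0, -2/3, 0, 1/30, 0, -1/1260, 0, …
g: a_k = -2, -6, -9, -9, -27/4, -81/20, -81/40, -243/280, -729/2240, …
h₀=f·g: eliminate ⇒ L₀, order ≤ 2·1.
h=∫h₀ ⇒ L = L₀·Dx.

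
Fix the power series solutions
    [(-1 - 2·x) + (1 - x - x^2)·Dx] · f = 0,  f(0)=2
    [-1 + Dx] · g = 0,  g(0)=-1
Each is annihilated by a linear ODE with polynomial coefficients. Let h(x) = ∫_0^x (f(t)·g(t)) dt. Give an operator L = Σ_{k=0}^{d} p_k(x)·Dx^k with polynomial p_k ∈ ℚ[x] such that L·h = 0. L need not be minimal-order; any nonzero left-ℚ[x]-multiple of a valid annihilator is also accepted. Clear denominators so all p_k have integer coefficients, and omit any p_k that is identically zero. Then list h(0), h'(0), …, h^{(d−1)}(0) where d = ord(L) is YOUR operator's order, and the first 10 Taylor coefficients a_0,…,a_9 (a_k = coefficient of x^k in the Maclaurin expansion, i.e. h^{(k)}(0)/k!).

L = (2 + x - x^2)·Dx + (-1 + x + x^2)·Dx^2  (order 2).
h: a_k = 0, -2, -2, -7/3, -17/6, -221/60, -893/180, -17347/2520, -98221/10080, -2542969/181440, …
ICs: h(0) = 0, h′(0) = -2.

f: a_k = 2, 2, 4, 6, 10, 16, 26, 42, 68, 110, …
g: a_k = -1, -1, -1/2, -1/6, -1/24, -1/120, -1/720, -1/5040, -1/40320, -1/362880, …
h₀=f·g: eliminate ⇒ L₀, order ≤ 1·1.
∫: right-multiply L₀ by Dx.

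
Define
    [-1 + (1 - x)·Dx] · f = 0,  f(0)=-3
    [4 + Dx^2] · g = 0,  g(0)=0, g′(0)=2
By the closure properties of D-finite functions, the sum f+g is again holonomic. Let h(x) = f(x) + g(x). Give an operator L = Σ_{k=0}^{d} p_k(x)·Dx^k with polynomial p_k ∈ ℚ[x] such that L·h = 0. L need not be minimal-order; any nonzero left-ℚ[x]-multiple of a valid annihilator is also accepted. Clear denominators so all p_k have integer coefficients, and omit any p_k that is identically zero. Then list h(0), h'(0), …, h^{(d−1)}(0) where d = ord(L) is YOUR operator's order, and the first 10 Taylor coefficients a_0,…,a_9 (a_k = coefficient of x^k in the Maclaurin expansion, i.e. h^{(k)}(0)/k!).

L = (20 - 16·x + 8·x^2) + (-12 + 28·x - 24·x^2 + 8·x^3)·Dx + (5 - 4·x + 2·x^2)·Dx^2 + (-3 + 7·x - 6·x^2 + 2·x^3)·Dx^3  (order 3).
h: a_k = -3, -1, -3, -13/3, -3, -41/15, -3, -953/315, -3, -8501/2835, …
ICs: h(0) = -3, h′(0) = -1, h′′(0) = -6.

f: a_k = -3, -3, -3, -3, -3, -3, -3, -3, -3, -3, …
g: a_k = 0, 2, 0, -4/3, 0, 4/15, 0, -8/315, 0, 4/2835, …
f+g: L₀ = lclm(L_f,L_g), ord ≤ 1+2.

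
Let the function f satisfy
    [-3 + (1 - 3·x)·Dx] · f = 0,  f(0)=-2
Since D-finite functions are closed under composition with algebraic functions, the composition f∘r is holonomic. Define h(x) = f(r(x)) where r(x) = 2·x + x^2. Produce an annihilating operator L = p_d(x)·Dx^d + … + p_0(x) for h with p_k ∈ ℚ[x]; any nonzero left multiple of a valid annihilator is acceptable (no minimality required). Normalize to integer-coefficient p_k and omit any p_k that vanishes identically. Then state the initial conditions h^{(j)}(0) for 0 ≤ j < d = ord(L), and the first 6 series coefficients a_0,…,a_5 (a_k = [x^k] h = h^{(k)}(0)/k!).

f: a_k = -2, -6, -18, -54, -162, -486, …
Change of var in L_f (x↦r) gives L₀.
L = (6 + 6·x) + (-1 + 6·x + 3·x^2)·Dx  (order 1).
h: a_k = -2, -12, -78, -504, -3258, -21060, …
ICs: h(0) = -2.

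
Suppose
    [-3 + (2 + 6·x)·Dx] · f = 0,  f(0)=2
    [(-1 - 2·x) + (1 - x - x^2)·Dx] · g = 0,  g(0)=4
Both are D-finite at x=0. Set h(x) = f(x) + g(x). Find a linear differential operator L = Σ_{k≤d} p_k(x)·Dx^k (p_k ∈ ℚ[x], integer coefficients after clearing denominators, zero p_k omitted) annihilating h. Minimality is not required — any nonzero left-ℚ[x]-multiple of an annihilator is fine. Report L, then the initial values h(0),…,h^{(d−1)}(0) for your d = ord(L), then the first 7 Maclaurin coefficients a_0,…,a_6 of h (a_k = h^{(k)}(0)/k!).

L = (33 + 117·x + 117·x^2 + 90·x^3) + (-25 - 102·x - 303·x^2 - 378·x^3 - 225·x^4)·Dx + (-2 + 22·x + 90·x^2 - 38·x^3 - 198·x^4 - 90·x^5)·Dx^2  (order 2).
h: a_k = 6, 7, 23/4, 123/8, 875/64, 5797/128, 11315/512, …
ICs: h(0) = 6, h′(0) = 7.

f: a_k = 2, 3, -9/4, 27/8, -405/64, 1701/128, -15309/512, …
g: a_k = 4, 4, 8, 12, 20, 32, 52, …
h₀=f+g: left-lcm gives L₀, ord ≤ 2.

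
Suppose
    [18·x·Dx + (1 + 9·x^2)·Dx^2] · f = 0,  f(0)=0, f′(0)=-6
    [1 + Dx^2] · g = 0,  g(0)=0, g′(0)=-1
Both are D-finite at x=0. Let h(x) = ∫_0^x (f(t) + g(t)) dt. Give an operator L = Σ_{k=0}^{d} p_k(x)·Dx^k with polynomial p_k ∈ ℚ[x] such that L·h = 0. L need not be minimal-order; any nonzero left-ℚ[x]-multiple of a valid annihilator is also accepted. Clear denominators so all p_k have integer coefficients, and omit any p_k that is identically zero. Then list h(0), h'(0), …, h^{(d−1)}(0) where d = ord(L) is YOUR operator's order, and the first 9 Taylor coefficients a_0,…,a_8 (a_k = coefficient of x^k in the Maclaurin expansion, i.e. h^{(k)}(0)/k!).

f: a_k = 0, -6, 0, 18, 0, -486/5, 0, 4374/7, 0, …
g: a_k = 0, -1, 0, 1/6, 0, -1/120, 0, 1/5040, 0, …
h₀=f+g: left-lcm gives L₀, ord ≤ 4.
h=∫₀ˣh₀: take L = L₀·Dx.
L = (-1926·x + 17820·x^3 + 1458·x^5)·Dx^2 + (-17 + 351·x^2 + 4617·x^4 + 729·x^6)·Dx^3 + (-1926·x + 17820·x^3 + 1458·x^5)·Dx^4 + (-17 + 351·x^2 + 4617·x^4 + 729·x^6)·Dx^5  (order 5).
h: a_k = 0, 0, -7/2, 0, 109/24, 0, -2333/144, 0, 3149281/40320, …
ICs: h(0) = 0, h′(0) = 0, h′′(0) = -7, h′′′(0) = 0, h′′′′(0) = 109.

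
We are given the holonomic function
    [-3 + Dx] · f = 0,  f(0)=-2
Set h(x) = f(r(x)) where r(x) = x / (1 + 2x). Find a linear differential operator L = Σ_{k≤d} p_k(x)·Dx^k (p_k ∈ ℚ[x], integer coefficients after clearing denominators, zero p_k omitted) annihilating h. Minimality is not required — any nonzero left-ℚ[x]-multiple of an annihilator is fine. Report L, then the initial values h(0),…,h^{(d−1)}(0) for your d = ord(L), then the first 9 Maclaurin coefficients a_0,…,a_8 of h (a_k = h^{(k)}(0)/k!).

f: a_k = -2, -6, -9, -9, -27/4, -81/20, -81/40, -243/280, -729/2240, …
Change of var in L_f (x↦r) gives L₀.
L = -3 + (1 + 4·x + 4·x^2)·Dx  (order 1).
h: a_k = -2, -6, 3, 3, -51/4, 519/20, -1581/40, 12441/280, -45417/2240, …
ICs: h(0) = -2.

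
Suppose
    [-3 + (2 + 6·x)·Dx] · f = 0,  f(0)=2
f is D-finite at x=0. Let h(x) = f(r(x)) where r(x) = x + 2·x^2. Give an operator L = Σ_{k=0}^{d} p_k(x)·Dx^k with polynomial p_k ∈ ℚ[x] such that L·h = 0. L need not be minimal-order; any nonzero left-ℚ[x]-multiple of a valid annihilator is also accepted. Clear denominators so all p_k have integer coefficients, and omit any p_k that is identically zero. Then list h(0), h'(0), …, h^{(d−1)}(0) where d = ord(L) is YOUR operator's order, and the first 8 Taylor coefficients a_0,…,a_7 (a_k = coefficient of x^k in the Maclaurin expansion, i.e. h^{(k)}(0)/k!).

f: a_k = 2, 3, -9/4, 27/8, -405/64, 1701/128, -15309/512, 72171/1024, …
L₀ from L_f via x↦r, Dx↦r'^{-1}Dx.
L = (-3 - 12·x) + (2 + 6·x + 12·x^2)·Dx  (order 1).
h: a_k = 2, 3, 15/4, -45/8, 315/64, 405/128, -11205/512, 41715/1024, …
ICs: h(0) = 2.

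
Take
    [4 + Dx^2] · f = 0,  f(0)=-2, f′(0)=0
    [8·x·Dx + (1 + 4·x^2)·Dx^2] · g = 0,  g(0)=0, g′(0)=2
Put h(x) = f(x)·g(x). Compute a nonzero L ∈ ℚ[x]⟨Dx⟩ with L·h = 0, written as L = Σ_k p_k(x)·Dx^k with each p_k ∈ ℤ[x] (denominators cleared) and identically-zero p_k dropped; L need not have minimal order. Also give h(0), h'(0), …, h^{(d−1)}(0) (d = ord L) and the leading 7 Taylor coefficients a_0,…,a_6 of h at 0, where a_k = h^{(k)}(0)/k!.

L = (80 + 832·x^2 + 1408·x^4 + 2048·x^6 + 2048·x^8) + (96·x + 640·x^3 + 1536·x^5 + 2048·x^7)·Dx + (24 + 256·x^2 + 576·x^4 + 1024·x^6 + 1024·x^8)·Dx^2 + (24·x + 160·x^3 + 384·x^5 + 512·x^7)·Dx^3 + (1 + 12·x^2 + 56·x^4 + 128·x^6 + 128·x^8)·Dx^4  (order 4).
h: a_k = 0, -4, 0, 40/3, 0, -392/15, 0, …
ICs: h(0) = 0, h′(0) = -4, h′′(0) = 0, h′′′(0) = 80.

f: a_k = -2, 0, 4, 0, -4/3, 0, 8/45, …
g: a_k = 0, 2, 0, -8/3, 0, 32/5, 0, …
h₀=f·g: eliminate ⇒ L₀, order ≤ 2·2.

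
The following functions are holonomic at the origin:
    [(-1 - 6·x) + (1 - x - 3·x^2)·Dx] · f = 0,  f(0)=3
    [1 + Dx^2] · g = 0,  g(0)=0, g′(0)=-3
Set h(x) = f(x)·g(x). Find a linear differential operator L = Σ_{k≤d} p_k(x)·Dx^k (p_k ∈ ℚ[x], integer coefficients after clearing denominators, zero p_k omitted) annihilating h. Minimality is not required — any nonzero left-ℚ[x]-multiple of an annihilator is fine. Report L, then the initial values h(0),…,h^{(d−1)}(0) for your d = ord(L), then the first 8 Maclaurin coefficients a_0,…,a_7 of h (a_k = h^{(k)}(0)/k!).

L = (5 + x + 3·x^2) + (2 + 12·x)·Dx + (-1 + x + 3·x^2)·Dx^2  (order 2).
h: a_k = 0, -9, -9, -69/2, -123/2, -6603/40, -13983/40, -473087/560, …
ICs: h(0) = 0, h′(0) = -9.

f: a_k = 3, 3, 12, 21, 57, 120, 291, 651, …
g: a_k = 0, -3, 0, 1/2, 0, -1/40, 0, 1/1680, …
L₀ := L_f ⊗_s L_g (sym. prod.), ord ≤ 2.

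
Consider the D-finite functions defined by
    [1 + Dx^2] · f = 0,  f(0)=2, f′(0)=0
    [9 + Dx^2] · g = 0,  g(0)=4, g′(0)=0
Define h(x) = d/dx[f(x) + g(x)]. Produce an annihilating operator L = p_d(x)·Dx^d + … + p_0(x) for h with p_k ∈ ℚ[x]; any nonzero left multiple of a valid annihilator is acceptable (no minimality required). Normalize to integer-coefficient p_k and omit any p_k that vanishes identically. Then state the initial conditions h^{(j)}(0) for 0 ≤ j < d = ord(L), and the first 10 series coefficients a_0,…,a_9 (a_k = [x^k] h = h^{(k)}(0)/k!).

f: a_k = 2, 0, -1, 0, 1/12, 0, -1/360, 0, 1/20160, 0, …
g: a_k = 4, 0, -18, 0, 27/2, 0, -81/20, 0, 729/1120, 0, …
L₀ := lclm(L_f,L_g); ord L₀ ≤ 2+2.
Derive L from L₀ (diff closure).
L = 9 + 10·Dx^2 + Dx^4  (order 4).
h: a_k = 0, -38, 0, 163/3, 0, -1459/60, 0, 13123/2520, 0, -118099/181440, …
ICs: h(0) = 0, h′(0) = -38, h′′(0) = 0, h′′′(0) = 326.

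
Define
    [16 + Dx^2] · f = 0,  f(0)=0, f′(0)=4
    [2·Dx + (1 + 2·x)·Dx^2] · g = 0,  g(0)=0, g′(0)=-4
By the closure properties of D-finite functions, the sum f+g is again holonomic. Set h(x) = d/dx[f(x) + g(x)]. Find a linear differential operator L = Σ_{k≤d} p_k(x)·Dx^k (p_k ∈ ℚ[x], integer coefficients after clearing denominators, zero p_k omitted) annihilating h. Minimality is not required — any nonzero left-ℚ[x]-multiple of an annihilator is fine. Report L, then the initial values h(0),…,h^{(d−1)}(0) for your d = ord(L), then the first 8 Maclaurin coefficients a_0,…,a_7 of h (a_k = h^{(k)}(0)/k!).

f: a_k = 0, 4, 0, -32/3, 0, 128/15, 0, -1024/315, …
g: a_k = 0, -4, 4, -16/3, 8, -64/5, 64/3, -256/7, …
f+g: L₀ = lclm(L_f,L_g), ord ≤ 2+2.
Derive L from L₀ (diff closure).
L = (160 + 256·x + 256·x^2) + (48 + 224·x + 384·x^2 + 256·x^3)·Dx + (10 + 16·x + 16·x^2)·Dx^2 + (3 + 14·x + 24·x^2 + 16·x^3)·Dx^3  (order 3).
h: a_k = 0, 8, -48, 32, -64/3, 128, -12544/45, 512, …
ICs: h(0) = 0, h′(0) = 8, h′′(0) = -96.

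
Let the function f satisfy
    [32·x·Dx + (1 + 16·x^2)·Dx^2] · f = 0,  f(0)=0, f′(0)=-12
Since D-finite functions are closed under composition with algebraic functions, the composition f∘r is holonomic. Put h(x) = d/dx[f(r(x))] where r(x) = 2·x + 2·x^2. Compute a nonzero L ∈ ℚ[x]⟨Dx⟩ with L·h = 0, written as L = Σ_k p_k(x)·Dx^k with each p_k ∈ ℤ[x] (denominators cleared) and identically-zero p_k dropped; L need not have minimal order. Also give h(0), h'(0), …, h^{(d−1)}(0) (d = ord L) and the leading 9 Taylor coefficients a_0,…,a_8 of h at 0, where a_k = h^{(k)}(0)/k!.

L = (-2 + 128·x + 512·x^2 + 768·x^3 + 384·x^4) + (1 + 2·x + 64·x^2 + 256·x^3 + 320·x^4 + 128·x^5)·Dx  (order 1).
h: a_k = -24, -48, 1536, 6144, -90624, -586752, 4915200, 48758784, -233668608, …
ICs: h(0) = -24.

f: a_k = 0, -12, 0, 64, 0, -3072/5, 0, 49152/7, 0, …
Substitute x→r, Dx→(1/r')Dx; clear ⇒ L₀.
Differentiate: ansatz ord ≤ ord L₀ ⇒ L.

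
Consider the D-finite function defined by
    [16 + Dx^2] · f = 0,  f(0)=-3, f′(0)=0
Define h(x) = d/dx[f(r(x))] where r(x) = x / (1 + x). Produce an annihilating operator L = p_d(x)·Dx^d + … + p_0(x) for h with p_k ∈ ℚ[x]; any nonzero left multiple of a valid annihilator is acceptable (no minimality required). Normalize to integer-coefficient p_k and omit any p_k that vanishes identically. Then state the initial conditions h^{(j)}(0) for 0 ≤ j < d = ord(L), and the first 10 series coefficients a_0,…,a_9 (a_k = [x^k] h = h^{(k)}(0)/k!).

f: a_k = -3, 0, 24, 0, -32, 0, 256/15, 0, -512/105, 0, …
L₀ from L_f via x↦r, Dx↦r'^{-1}Dx.
Differentiate: ansatz ord ≤ ord L₀ ⇒ L.
L = (22 + 12·x + 6·x^2) + (6 + 18·x + 18·x^2 + 6·x^3)·Dx + (1 + 4·x + 6·x^2 + 4·x^3 + x^4)·Dx^2  (order 2).
h: a_k = 0, 48, -144, 160, 160, -5488/5, 13776/5, -100544/21, 215232/35, -4689808/945, …
ICs: h(0) = 0, h′(0) = 48.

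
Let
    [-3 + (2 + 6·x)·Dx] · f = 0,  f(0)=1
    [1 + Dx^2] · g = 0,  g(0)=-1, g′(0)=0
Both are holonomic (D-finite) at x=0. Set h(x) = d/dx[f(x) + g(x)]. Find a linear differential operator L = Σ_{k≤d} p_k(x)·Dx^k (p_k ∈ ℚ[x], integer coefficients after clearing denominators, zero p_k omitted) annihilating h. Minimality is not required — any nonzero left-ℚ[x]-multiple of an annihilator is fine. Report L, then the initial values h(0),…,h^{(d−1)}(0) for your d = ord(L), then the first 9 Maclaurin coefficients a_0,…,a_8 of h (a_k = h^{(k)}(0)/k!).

f: a_k = 1, 3/2, -9/8, 27/16, -405/128, 1701/256, -15309/1024, 72171/2048, -2814669/32768, …
g: a_k = -1, 0, 1/2, 0, -1/24, 0, 1/720, 0, -1/40320, …
f+g: L₀ = lclm(L_f,L_g), ord ≤ 1+2.
Differentiate: ansatz ord ≤ ord L₀ ⇒ L.
L = (-417 - 72·x - 108·x^2) + (-62 - 234·x - 216·x^2 - 216·x^3)·Dx + (-417 - 72·x - 108·x^2)·Dx^2 + (-62 - 234·x - 216·x^2 - 216·x^3)·Dx^3  (order 3).
h: a_k = 3/2, -5/4, 81/16, -1231/96, 8505/256, -688841/7680, 505197/2048, -886620991/1290240, 126660105/65536, …
ICs: h(0) = 3/2, h′(0) = -5/4, h′′(0) = 81/8.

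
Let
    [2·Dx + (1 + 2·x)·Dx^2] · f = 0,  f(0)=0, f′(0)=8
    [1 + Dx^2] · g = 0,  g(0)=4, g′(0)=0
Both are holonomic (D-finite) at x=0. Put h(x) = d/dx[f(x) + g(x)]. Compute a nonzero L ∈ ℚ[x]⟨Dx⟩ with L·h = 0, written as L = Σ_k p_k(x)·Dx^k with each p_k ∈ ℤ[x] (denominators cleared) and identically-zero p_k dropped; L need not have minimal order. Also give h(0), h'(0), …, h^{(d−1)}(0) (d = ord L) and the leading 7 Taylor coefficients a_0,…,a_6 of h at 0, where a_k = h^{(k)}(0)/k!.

L = (50 + 8·x + 8·x^2) + (9 + 22·x + 12·x^2 + 8·x^3)·Dx + (50 + 8·x + 8·x^2)·Dx^2 + (9 + 22·x + 12·x^2 + 8·x^3)·Dx^3  (order 3).
h: a_k = 8, -20, 32, -190/3, 128, -7681/30, 512, …
ICs: h(0) = 8, h′(0) = -20, h′′(0) = 64.

f: a_k = 0, 8, -8, 32/3, -16, 128/5, -128/3, …
g: a_k = 4, 0, -2, 0, 1/6, 0, -1/180, …
Weyl lclm of L_f,L_g ⇒ L₀ (ord ≤ 4).
Derive L from L₀ (diff closure).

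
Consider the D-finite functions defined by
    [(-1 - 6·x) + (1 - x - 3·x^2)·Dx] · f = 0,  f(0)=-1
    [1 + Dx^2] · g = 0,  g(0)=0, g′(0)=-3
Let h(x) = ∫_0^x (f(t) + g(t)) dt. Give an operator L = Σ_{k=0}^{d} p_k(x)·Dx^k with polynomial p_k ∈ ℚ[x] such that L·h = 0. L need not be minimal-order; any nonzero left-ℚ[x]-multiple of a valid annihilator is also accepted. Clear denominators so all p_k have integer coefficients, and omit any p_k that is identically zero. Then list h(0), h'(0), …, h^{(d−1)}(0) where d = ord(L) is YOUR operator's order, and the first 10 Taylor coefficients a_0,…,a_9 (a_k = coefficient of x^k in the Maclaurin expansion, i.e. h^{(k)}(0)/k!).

f: a_k = -1, -1, -4, -7, -19, -40, -97, -217, -508, -1159, …
g: a_k = 0, -3, 0, 1/2, 0, -1/40, 0, 1/1680, 0, -1/120960, …
f+g: L₀ = lclm(L_f,L_g), ord ≤ 1+2.
Integrate: L := L₀·Dx.
L = (43 + 292·x + 307·x^2 + 624·x^3 + 45·x^4 + 54·x^5)·Dx + (-9 - 7·x - 6·x^2 + 91·x^3 + 144·x^4 + 27·x^5 + 27·x^6)·Dx^2 + (43 + 292·x + 307·x^2 + 624·x^3 + 45·x^4 + 54·x^5)·Dx^3 + (-9 - 7·x - 6·x^2 + 91·x^3 + 144·x^4 + 27·x^5 + 27·x^6)·Dx^4  (order 4).
h: a_k = 0, -1, -2, -4/3, -13/8, -19/5, -1601/240, -97/7, -364559/13440, -508/9, …
ICs: h(0) = 0, h′(0) = -1, h′′(0) = -4, h′′′(0) = -8.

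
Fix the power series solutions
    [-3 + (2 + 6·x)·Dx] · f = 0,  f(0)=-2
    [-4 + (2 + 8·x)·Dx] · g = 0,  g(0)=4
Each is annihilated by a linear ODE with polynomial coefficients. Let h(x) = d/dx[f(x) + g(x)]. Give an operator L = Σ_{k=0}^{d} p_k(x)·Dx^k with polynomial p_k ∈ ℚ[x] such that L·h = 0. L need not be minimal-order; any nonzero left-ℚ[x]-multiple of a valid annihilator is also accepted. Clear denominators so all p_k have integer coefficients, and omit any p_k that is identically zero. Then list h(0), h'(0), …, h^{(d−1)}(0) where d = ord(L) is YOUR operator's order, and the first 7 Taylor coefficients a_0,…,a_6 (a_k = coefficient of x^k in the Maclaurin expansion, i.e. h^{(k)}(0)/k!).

f: a_k = -2, -3, 9/4, -27/8, 405/64, -1701/128, 15309/512, …
g: a_k = 4, 8, -8, 16, -40, 112, -336, …
Sum ⇒ L₀ = lclm(L_f,L_g) in ℚ(x)⟨Dx⟩.
h₀' ⇒ L via d/dx closure of L₀.
L = -18 + (-21 - 72·x)·Dx + (-2 - 14·x - 24·x^2)·Dx^2  (order 2).
h: a_k = 5, -23/2, 303/8, -2155/16, 63175/128, -470169/256, 7064211/1024, …
ICs: h(0) = 5, h′(0) = -23/2.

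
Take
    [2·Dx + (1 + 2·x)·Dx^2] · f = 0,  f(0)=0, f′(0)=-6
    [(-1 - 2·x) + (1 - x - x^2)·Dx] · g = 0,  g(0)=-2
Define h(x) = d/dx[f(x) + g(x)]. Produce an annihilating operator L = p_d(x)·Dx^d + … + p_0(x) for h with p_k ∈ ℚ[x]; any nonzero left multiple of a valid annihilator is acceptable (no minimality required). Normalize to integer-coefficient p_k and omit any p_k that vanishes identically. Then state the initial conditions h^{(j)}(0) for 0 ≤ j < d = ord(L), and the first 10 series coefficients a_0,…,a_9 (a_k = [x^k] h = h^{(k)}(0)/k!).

f: a_k = 0, -6, 6, -8, 12, -96/5, 32, -384/7, 96, -512/3, …
g: a_k = -2, -2, -4, -6, -10, -16, -26, -42, -68, -110, …
h₀=f+g: left-lcm gives L₀, ord ≤ 3.
Derive L from L₀ (diff closure).
L = (-34 - 92·x - 116·x^2 - 48·x^3 - 24·x^4) + (-5 - 60·x - 170·x^2 - 180·x^3 - 100·x^4 - 40·x^5)·Dx + (3 + 11·x + 5·x^2 - 20·x^3 - 30·x^4 - 24·x^5 - 8·x^6)·Dx^2  (order 2).
h: a_k = -8, 4, -42, 8, -176, 36, -678, 224, -2526, 1292, …
ICs: h(0) = -8, h′(0) = 4.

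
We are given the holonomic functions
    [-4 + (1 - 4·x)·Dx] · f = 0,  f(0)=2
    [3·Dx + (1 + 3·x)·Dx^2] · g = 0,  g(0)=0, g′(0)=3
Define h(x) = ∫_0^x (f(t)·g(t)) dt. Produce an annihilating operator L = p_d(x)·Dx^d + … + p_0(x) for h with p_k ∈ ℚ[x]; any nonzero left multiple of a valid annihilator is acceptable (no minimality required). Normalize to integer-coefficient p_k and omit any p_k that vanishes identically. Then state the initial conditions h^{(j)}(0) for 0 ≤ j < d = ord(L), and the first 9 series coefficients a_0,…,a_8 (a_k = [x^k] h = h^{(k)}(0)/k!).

L = 12·Dx + (5 + 36·x)·Dx^2 + (-1 + x + 12·x^2)·Dx^3  (order 3).
h: a_k = 0, 0, 3, 5, 39/2, 543/10, 986/5, 3207/5, 325221/140, …
ICs: h(0) = 0, h′(0) = 0, h′′(0) = 6.

f: a_k = 2, 8, 32, 128, 512, 2048, 8192, 32768, 131072, …
g: a_k = 0, 3, -9/2, 9, -81/4, 243/5, -243/2, 2187/7, -6561/8, …
Product ⇒ symmetric product L₀, ord ≤ 2.
Integrate: L := L₀·Dx.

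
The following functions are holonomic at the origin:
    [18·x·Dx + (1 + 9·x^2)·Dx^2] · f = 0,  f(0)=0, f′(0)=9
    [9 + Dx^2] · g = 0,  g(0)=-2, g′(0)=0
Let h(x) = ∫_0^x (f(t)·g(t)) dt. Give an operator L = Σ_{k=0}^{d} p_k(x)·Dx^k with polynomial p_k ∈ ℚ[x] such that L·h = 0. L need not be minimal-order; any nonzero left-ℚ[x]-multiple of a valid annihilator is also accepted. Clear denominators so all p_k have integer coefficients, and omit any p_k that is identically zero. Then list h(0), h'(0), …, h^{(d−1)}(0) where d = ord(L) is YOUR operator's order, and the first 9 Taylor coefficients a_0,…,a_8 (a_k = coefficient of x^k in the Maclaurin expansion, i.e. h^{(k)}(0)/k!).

L = (810 + 18954·x^2 + 72171·x^4 + 236196·x^6 + 531441·x^8)·Dx + (972·x + 14580·x^3 + 78732·x^5 + 236196·x^7)·Dx^2 + (108 + 2592·x^2 + 13122·x^4 + 52488·x^6 + 118098·x^8)·Dx^3 + (108·x + 1620·x^3 + 8748·x^5 + 26244·x^7)·Dx^4 + (2 + 54·x^2 + 567·x^4 + 2916·x^6 + 6561·x^8)·Dx^5  (order 5).
h: a_k = 0, 0, -9, 0, 135/4, 0, -3969/40, 0, 948429/2240, …
ICs: h(0) = 0, h′(0) = 0, h′′(0) = -18, h′′′(0) = 0, h′′′′(0) = 810.

f: a_k = 0, 9, 0, -27, 0, 729/5, 0, -6561/7, 0, …
g: a_k = -2, 0, 9, 0, -27/4, 0, 81/40, 0, -729/2240, …
Sym-product of L_f,L_g gives L₀ (≤ ord 4).
h=∫₀ˣh₀: take L = L₀·Dx.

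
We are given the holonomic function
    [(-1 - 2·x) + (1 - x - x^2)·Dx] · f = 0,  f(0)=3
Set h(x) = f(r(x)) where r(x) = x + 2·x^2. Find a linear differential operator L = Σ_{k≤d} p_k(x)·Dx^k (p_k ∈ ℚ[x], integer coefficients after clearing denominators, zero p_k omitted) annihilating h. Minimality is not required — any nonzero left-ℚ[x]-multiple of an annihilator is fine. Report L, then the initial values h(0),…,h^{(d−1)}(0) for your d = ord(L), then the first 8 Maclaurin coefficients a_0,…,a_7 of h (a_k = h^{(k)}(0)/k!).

L = (1 + 6·x + 12·x^2 + 16·x^3) + (-1 + x + 3·x^2 + 4·x^3 + 4·x^4)·Dx  (order 1).
h: a_k = 3, 3, 12, 33, 93, 252, 711, 1971, …
ICs: h(0) = 3.

f: a_k = 3, 3, 6, 9, 15, 24, 39, 63, …
Substitute x→r, Dx→(1/r')Dx; clear ⇒ L₀.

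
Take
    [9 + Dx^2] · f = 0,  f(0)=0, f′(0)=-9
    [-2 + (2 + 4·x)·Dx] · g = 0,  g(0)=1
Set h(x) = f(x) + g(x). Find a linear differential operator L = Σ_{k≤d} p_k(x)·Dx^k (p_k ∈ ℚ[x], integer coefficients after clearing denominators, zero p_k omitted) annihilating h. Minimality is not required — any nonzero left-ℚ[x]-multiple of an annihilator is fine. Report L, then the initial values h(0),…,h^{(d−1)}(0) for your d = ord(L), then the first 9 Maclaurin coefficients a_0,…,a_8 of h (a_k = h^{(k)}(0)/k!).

L = (-54 - 162·x - 162·x^2) + (36 + 234·x + 486·x^2 + 324·x^3)·Dx + (-6 - 18·x - 18·x^2)·Dx^2 + (4 + 26·x + 54·x^2 + 36·x^3)·Dx^3  (order 3).
h: a_k = 1, -8, -1/2, 14, -5/8, -26/5, -21/16, 471/140, -429/128, …
ICs: h(0) = 1, h′(0) = -8, h′′(0) = -1.

f: a_k = 0, -9, 0, 27/2, 0, -243/40, 0, 729/560, 0, …
g: a_k = 1, 1, -1/2, 1/2, -5/8, 7/8, -21/16, 33/16, -429/128, …
h₀=f+g: left-lcm gives L₀, ord ≤ 3.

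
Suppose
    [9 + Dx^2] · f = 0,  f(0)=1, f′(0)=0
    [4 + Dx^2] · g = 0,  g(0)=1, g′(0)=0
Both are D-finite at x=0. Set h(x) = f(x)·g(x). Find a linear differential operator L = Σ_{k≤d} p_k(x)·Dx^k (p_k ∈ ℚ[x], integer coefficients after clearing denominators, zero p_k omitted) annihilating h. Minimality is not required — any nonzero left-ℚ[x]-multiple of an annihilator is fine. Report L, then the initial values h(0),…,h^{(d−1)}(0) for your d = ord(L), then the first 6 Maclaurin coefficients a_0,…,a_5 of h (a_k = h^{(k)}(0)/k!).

L = 25 + 26·Dx^2 + Dx^4  (order 4).
h: a_k = 1, 0, -13/2, 0, 313/24, 0, …
ICs: h(0) = 1, h′(0) = 0, h′′(0) = -13, h′′′(0) = 0.

f: a_k = 1, 0, -9/2, 0, 27/8, 0, …
g: a_k = 1, 0, -2, 0, 2/3, 0, …
h₀=f·g: eliminate ⇒ L₀, order ≤ 2·2.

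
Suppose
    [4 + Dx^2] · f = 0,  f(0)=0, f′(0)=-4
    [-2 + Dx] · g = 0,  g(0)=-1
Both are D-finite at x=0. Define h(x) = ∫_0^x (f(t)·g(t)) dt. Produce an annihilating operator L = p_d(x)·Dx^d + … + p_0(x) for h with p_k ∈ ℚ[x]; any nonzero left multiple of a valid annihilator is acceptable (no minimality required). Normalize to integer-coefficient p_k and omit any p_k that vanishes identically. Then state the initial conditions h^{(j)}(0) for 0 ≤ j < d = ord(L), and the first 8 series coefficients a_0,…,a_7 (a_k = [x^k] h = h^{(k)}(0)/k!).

L = 8·Dx - 4·Dx^2 + Dx^3  (order 3).
h: a_k = 0, 0, 2, 8/3, 4/3, 0, -16/45, -64/315, …
ICs: h(0) = 0, h′(0) = 0, h′′(0) = 4.

f: a_k = 0, -4, 0, 8/3, 0, -8/15, 0, 16/315, …
g: a_k = -1, -2, -2, -4/3, -2/3, -4/15, -4/45, -8/315, …
Sym-product of L_f,L_g gives L₀ (≤ ord 2).
∫: right-multiply L₀ by Dx.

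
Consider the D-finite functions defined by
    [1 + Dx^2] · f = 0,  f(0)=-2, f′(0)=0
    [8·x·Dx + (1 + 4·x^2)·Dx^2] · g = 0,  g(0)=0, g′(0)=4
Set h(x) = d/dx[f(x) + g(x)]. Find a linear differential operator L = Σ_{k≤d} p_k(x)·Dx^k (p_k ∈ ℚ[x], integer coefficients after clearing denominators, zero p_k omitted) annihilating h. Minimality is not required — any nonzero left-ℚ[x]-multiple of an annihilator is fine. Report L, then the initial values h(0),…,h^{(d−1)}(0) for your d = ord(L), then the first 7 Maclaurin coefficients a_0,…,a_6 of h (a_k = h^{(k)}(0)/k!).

L = (-376·x + 1600·x^3 + 128·x^5) + (-7 + 76·x^2 + 432·x^4 + 64·x^6)·Dx + (-376·x + 1600·x^3 + 128·x^5)·Dx^2 + (-7 + 76·x^2 + 432·x^4 + 64·x^6)·Dx^3  (order 3).
h: a_k = 4, 2, -16, -1/3, 64, 1/60, -256, …
ICs: h(0) = 4, h′(0) = 2, h′′(0) = -32.

f: a_k = -2, 0, 1, 0, -1/12, 0, 1/360, …
g: a_k = 0, 4, 0, -16/3, 0, 64/5, 0, …
L₀ := lclm(L_f,L_g); ord L₀ ≤ 2+2.
h₀' ⇒ L via d/dx closure of L₀.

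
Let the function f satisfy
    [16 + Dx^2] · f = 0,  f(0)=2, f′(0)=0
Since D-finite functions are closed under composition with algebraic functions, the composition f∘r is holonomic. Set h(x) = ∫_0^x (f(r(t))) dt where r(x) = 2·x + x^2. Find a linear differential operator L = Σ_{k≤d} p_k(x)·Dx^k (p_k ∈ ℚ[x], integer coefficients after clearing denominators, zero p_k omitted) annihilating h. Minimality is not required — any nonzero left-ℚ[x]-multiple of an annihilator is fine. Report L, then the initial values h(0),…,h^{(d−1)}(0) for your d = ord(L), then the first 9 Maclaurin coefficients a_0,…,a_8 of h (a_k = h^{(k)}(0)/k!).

f: a_k = 2, 0, -16, 0, 64/3, 0, -512/45, 0, 1024/315, …
L₀ from L_f via x↦r, Dx↦r'^{-1}Dx.
h=∫h₀ ⇒ L = L₀·Dx.
L = (64 + 192·x + 192·x^2 + 64·x^3)·Dx - Dx^2 + (1 + x)·Dx^3  (order 3).
h: a_k = 0, 2, 0, -64/3, -16, 976/15, 1024/9, -9728/315, -3776/15, …
ICs: h(0) = 0, h′(0) = 2, h′′(0) = 0.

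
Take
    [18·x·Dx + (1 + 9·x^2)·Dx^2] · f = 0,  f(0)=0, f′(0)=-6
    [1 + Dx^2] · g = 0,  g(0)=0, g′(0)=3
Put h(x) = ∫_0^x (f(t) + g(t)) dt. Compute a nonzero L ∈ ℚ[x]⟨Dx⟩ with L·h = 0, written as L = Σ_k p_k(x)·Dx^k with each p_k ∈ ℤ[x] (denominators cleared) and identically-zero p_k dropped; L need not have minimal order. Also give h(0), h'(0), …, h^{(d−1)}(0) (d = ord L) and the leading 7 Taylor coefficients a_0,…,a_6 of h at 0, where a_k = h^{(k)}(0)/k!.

f: a_k = 0, -6, 0, 18, 0, -486/5, 0, …
g: a_k = 0, 3, 0, -1/2, 0, 1/40, 0, …
L₀ := lclm(L_f,L_g); ord L₀ ≤ 2+2.
Integrate: L := L₀·Dx.
L = (-1926·x + 17820·x^3 + 1458·x^5)·Dx^2 + (-17 + 351·x^2 + 4617·x^4 + 729·x^6)·Dx^3 + (-1926·x + 17820·x^3 + 1458·x^5)·Dx^4 + (-17 + 351·x^2 + 4617·x^4 + 729·x^6)·Dx^5  (order 5).
h: a_k = 0, 0, -3/2, 0, 35/8, 0, -3887/240, …
ICs: h(0) = 0, h′(0) = 0, h′′(0) = -3, h′′′(0) = 0, h′′′′(0) = 105.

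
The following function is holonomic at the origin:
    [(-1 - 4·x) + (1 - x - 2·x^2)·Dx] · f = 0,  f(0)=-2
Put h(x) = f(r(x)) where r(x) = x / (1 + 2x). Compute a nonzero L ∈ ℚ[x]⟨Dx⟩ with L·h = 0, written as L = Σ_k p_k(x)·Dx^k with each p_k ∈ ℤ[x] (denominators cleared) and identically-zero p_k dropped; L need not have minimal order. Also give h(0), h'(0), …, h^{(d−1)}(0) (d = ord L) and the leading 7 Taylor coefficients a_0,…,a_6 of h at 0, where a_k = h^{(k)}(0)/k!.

f: a_k = -2, -2, -6, -10, -22, -42, -86, …
h₀=f(r): pull back L_f along r ⇒ L₀.
L = (-1 - 6·x) + (1 + 5·x + 6·x^2)·Dx  (order 1).
h: a_k = -2, -2, -2, 6, -18, 54, -162, …
ICs: h(0) = -2.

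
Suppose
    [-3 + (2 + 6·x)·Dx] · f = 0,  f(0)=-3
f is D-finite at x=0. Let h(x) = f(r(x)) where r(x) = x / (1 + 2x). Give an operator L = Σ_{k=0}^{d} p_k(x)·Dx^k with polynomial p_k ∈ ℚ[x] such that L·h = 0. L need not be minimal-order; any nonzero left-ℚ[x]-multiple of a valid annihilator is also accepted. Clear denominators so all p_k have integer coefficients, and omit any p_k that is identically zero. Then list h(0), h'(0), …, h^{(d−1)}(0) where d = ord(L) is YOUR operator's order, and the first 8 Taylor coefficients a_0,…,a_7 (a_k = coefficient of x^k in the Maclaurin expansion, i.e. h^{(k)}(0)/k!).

L = -3 + (2 + 14·x + 20·x^2)·Dx  (order 1).
h: a_k = -3, -9/2, 99/8, -585/16, 14895/128, -101727/256, 1477503/1024, -11283849/2048, …
ICs: h(0) = -3.

f: a_k = -3, -9/2, 27/8, -81/16, 1215/128, -5103/256, 45927/1024, -216513/2048, …
L₀ from L_f via x↦r, Dx↦r'^{-1}Dx.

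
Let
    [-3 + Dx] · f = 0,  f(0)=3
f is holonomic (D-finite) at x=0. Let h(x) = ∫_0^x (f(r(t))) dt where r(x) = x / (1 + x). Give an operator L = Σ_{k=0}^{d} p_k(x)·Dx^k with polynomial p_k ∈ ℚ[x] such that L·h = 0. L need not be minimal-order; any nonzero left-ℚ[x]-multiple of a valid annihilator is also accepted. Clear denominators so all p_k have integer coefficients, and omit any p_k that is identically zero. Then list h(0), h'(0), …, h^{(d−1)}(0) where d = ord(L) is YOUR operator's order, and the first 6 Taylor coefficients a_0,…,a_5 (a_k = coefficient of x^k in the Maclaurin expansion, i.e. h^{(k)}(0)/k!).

f: a_k = 3, 9, 27/2, 27/2, 81/8, 243/40, …
Change of var in L_f (x↦r) gives L₀.
Integrate: L := L₀·Dx.
L = -3·Dx + (1 + 2·x + x^2)·Dx^2  (order 2).
h: a_k = 0, 3, 9/2, 3/2, -9/8, 9/40, …
ICs: h(0) = 0, h′(0) = 3.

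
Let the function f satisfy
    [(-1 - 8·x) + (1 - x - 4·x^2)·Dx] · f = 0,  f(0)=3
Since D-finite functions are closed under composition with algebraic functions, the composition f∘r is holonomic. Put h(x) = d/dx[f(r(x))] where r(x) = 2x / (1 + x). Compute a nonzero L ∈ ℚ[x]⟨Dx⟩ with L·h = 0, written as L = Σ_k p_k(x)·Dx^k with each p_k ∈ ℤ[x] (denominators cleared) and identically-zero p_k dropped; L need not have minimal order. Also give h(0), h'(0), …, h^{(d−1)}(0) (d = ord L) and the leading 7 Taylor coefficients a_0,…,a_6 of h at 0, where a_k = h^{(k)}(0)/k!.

L = (18 + 102·x + 918·x^2 + 578·x^3) + (-1 - 18·x + 306·x^3 + 289·x^4)·Dx  (order 1).
h: a_k = 6, 108, 306, 3672, 8670, 93636, 206346, …
ICs: h(0) = 6.

f: a_k = 3, 3, 15, 27, 87, 195, 543, …
f∘r: x↦r, Dx↦Dx/r' in L_f ⇒ L₀.
h₀' ⇒ L via d/dx closure of L₀.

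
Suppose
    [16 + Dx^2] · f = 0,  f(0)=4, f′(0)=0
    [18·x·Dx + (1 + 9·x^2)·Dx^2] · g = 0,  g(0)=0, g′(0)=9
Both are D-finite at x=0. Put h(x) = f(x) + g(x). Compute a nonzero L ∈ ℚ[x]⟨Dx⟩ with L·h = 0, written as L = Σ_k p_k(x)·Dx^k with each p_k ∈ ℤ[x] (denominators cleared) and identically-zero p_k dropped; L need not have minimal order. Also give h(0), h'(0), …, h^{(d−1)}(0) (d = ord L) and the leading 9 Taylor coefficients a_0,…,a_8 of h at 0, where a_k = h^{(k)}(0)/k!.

f: a_k = 4, 0, -32, 0, 128/3, 0, -1024/45, 0, 2048/315, …
g: a_k = 0, 9, 0, -27, 0, 729/5, 0, -6561/7, 0, …
Sum ⇒ L₀ = lclm(L_f,L_g) in ℚ(x)⟨Dx⟩.
L = (-13248·x + 181440·x^3 + 186624·x^5)·Dx + (-16 + 6048·x^2 + 66096·x^4 + 93312·x^6)·Dx^2 + (-828·x + 11340·x^3 + 11664·x^5)·Dx^3 + (-1 + 378·x^2 + 4131·x^4 + 5832·x^6)·Dx^4  (order 4).
h: a_k = 4, 9, -32, -27, 128/3, 729/5, -1024/45, -6561/7, 2048/315, …
ICs: h(0) = 4, h′(0) = 9, h′′(0) = -64, h′′′(0) = -162.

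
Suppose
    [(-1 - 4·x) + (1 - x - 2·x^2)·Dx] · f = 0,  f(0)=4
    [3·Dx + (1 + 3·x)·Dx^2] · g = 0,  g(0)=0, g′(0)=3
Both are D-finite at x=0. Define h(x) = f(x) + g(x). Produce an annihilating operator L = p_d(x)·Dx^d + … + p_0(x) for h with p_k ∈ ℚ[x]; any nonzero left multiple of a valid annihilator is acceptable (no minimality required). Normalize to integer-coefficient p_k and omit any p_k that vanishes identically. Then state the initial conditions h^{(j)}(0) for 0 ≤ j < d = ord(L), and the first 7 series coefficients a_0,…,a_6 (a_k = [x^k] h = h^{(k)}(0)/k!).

f: a_k = 4, 4, 12, 20, 44, 84, 172, …
g: a_k = 0, 3, -9/2, 9, -81/4, 243/5, -243/2, …
L₀ := lclm(L_f,L_g); ord L₀ ≤ 1+2.
L = (66 + 270·x + 576·x^2 + 336·x^3 + 288·x^4)·Dx + (4 + 96·x + 492·x^2 + 832·x^3 + 696·x^4 + 480·x^5)·Dx^2 + (-3 - 19·x - 25·x^2 + 39·x^3 + 116·x^4 + 164·x^5 + 96·x^6)·Dx^3  (order 3).
h: a_k = 4, 7, 15/2, 29, 95/4, 663/5, 101/2, …
ICs: h(0) = 4, h′(0) = 7, h′′(0) = 15.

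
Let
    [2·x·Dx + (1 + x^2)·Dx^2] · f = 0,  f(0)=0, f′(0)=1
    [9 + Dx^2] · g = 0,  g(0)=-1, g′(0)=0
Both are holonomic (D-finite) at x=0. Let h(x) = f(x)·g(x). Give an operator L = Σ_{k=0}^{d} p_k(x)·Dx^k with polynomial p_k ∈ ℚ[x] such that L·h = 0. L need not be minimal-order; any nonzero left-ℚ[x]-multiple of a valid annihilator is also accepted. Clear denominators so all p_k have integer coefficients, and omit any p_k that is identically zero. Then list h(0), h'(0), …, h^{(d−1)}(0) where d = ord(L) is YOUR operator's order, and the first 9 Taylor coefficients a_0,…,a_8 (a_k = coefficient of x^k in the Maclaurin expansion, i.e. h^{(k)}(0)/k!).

f: a_k = 0, 1, 0, -1/3, 0, 1/5, 0, -1/7, 0, …
g: a_k = -1, 0, 9/2, 0, -27/8, 0, 81/80, 0, -729/4480, …
Product ⇒ symmetric product L₀, ord ≤ 4.
L = (1170 + 3834·x^2 + 4779·x^4 + 2916·x^6 + 729·x^8) + (396·x + 1044·x^3 + 972·x^5 + 324·x^7)·Dx + (220 + 768·x^2 + 1026·x^4 + 648·x^6 + 162·x^8)·Dx^2 + (44·x + 116·x^3 + 108·x^5 + 36·x^7)·Dx^3 + (10 + 38·x^2 + 55·x^4 + 36·x^6 + 9·x^8)·Dx^4  (order 4).
h: a_k = 0, -1, 0, 29/6, 0, -203/40, 0, 1781/560, 0, …
ICs: h(0) = 0, h′(0) = -1, h′′(0) = 0, h′′′(0) = 29.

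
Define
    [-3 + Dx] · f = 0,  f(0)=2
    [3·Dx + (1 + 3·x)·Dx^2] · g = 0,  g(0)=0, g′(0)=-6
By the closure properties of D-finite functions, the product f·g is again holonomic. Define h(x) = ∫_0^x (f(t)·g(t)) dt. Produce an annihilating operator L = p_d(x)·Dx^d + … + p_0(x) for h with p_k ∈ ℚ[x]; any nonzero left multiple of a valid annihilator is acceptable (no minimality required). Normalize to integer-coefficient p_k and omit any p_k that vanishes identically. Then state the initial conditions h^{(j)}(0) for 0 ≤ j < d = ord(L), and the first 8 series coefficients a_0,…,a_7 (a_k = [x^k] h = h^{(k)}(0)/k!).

L = 27·x·Dx + (-3 - 18·x)·Dx^2 + (1 + 3·x)·Dx^3  (order 3).
h: a_k = 0, 0, -6, -6, -9, 0, -243/20, 81/4, …
ICs: h(0) = 0, h′(0) = 0, h′′(0) = -12.

f: a_k = 2, 6, 9, 9, 27/4, 81/20, 81/40, 243/280, …
g: a_k = 0, -6, 9, -18, 81/2, -486/5, 243, -4374/7, …
L₀ := L_f ⊗_s L_g (sym. prod.), ord ≤ 2.
h=∫h₀ ⇒ L = L₀·Dx.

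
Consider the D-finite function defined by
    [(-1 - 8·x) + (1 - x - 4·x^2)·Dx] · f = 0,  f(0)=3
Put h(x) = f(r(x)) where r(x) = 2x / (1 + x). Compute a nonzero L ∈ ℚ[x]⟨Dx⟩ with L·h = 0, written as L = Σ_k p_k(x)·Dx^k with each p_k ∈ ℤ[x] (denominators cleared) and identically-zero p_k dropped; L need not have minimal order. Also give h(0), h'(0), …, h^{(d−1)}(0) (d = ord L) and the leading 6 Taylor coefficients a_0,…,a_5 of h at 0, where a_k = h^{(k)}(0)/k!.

f: a_k = 3, 3, 15, 27, 87, 195, …
Change of var in L_f (x↦r) gives L₀.
L = (2 + 34·x) + (-1 - x + 17·x^2 + 17·x^3)·Dx  (order 1).
h: a_k = 3, 6, 54, 102, 918, 1734, …
ICs: h(0) = 3.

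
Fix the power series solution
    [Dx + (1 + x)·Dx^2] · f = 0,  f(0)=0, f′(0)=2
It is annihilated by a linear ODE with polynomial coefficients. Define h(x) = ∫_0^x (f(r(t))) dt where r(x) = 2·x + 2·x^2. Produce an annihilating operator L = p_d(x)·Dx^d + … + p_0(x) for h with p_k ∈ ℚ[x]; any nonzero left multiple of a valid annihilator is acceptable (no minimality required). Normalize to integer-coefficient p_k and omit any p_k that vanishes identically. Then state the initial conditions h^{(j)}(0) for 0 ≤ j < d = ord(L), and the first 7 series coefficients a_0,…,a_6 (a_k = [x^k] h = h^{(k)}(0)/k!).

f: a_k = 0, 2, -1, 2/3, -1/2, 2/5, -1/3, …
Change of var in L_f (x↦r) gives L₀.
h=∫h₀ ⇒ L = L₀·Dx.
L = (4·x + 4·x^2)·Dx^2 + (1 + 4·x + 6·x^2 + 4·x^3)·Dx^3  (order 3).
h: a_k = 0, 0, 2, 0, -2/3, 4/5, -8/15, …
ICs: h(0) = 0, h′(0) = 0, h′′(0) = 4.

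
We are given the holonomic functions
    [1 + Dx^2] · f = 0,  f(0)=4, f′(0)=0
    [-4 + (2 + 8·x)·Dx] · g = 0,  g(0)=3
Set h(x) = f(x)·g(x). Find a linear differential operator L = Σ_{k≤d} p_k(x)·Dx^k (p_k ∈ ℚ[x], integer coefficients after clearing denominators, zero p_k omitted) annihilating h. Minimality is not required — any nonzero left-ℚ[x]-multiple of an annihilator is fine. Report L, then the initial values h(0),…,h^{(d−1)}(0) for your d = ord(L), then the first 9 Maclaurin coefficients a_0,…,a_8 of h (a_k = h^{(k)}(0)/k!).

L = (13 + 8·x + 16·x^2) + (-4 - 16·x)·Dx + (1 + 8·x + 16·x^2)·Dx^2  (order 2).
h: a_k = 12, 24, -30, 36, -215/2, 313, -56941/60, 90059/30, -32917807/3360, …
ICs: h(0) = 12, h′(0) = 24.

f: a_k = 4, 0, -2, 0, 1/6, 0, -1/180, 0, 1/10080, …
g: a_k = 3, 6, -6, 12, -30, 84, -252, 792, -2574, …
L₀ := L_f ⊗_s L_g (sym. prod.), ord ≤ 2.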